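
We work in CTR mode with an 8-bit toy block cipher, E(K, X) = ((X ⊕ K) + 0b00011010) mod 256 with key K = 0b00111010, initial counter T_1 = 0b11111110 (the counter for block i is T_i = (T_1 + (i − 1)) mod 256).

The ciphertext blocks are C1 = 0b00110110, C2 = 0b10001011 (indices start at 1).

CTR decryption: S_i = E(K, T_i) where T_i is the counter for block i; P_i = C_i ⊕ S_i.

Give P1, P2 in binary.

P1 = 0b11101000, P2 = 0b01010100

P1: T = 0b11111110, S = E(K, T) = 0b11011110; 0b00110110 ⊕ 0b11011110 = 0b11101000.
P2: T = 0b11111111, S = E(K, T) = 0b11011111; 0b10001011 ⊕ 0b11011111 = 0b01010100.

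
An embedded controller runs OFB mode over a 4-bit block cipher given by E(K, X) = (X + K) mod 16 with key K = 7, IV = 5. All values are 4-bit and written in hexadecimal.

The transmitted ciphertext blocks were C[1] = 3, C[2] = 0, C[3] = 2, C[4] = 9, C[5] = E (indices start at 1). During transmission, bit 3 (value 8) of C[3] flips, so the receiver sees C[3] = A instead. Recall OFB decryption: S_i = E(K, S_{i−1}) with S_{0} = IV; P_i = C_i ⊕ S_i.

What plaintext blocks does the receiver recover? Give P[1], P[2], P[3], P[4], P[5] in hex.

P[1] = F, P[2] = 3, P[3] = 0, P[4] = 8, P[5] = 6

Only C[3] changed, to A. In OFB, a change in C_i flips the same bit in P_i only; the keystream is unaffected. Decrypting the received ciphertext:
P[1]: S = E(K, 5) = C; 3 ⊕ C = F.
P[2]: S = E(K, C) = 3; 0 ⊕ 3 = 3.
P[3]: S = E(K, 3) = A; A ⊕ A = 0.
P[4]: S = E(K, A) = 1; 9 ⊕ 1 = 8.
P[5]: S = E(K, 1) = 8; E ⊕ 8 = 6.
Blocks that differ from the original plaintext: P[3].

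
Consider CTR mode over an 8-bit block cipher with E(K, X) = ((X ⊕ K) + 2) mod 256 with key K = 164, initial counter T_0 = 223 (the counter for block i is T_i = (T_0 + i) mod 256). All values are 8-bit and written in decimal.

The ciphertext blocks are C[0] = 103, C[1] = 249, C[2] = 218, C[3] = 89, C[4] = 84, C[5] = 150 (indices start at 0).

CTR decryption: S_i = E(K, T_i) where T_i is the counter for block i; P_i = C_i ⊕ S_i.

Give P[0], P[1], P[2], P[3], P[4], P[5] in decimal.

P[0] = 26, P[1] = 191, P[2] = 157, P[3] = 17, P[4] = 29, P[5] = 212

P[0]: T = 223, S = E(K, T) = 125; 103 ⊕ 125 = 26.
P[1]: T = 224, S = E(K, T) = 70; 249 ⊕ 70 = 191.
P[2]: T = 225, S = E(K, T) = 71; 218 ⊕ 71 = 157.
P[3]: T = 226, S = E(K, T) = 72; 89 ⊕ 72 = 17.
P[4]: T = 227, S = E(K, T) = 73; 84 ⊕ 73 = 29.
P[5]: T = 228, S = E(K, T) = 66; 150 ⊕ 66 = 212.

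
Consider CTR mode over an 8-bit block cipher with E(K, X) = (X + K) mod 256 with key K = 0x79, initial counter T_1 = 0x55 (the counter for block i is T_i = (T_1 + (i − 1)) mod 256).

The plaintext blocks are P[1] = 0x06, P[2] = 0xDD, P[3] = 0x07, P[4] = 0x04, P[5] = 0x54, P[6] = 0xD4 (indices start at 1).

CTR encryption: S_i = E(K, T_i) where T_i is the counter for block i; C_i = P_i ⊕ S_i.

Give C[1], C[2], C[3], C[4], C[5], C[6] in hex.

C[1] = 0xC8, C[2] = 0x12, C[3] = 0xD7, C[4] = 0xD5, C[5] = 0x86, C[6] = 0x07

C[1]: T = 0x55, S = E(K, T) = 0xCE; 0x06 ⊕ 0xCE = 0xC8.
C[2]: T = 0x56, S = E(K, T) = 0xCF; 0xDD ⊕ 0xCF = 0x12.
C[3]: T = 0x57, S = E(K, T) = 0xD0; 0x07 ⊕ 0xD0 = 0xD7.
C[4]: T = 0x58, S = E(K, T) = 0xD1; 0x04 ⊕ 0xD1 = 0xD5.
C[5]: T = 0x59, S = E(K, T) = 0xD2; 0x54 ⊕ 0xD2 = 0x86.
C[6]: T = 0x5A, S = E(K, T) = 0xD3; 0xD4 ⊕ 0xD3 = 0x07.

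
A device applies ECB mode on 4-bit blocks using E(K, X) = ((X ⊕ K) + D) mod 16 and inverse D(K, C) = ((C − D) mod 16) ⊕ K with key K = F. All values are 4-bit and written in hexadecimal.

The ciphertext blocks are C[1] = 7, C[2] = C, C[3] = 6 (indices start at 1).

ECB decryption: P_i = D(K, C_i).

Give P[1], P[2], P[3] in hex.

P[1]: D(K, 7) = 5.
P[2]: D(K, C) = 0.
P[3]: D(K, 6) = 6.

P[1] = 5, P[2] = 0, P[3] = 6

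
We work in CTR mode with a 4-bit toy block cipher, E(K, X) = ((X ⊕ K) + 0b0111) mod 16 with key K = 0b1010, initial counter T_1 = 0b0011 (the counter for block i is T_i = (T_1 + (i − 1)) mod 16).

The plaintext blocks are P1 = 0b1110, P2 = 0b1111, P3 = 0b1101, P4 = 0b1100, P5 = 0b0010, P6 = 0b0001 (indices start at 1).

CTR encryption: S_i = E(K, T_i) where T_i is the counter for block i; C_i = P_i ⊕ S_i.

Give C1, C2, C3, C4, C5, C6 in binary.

C1: T = 0b0011, S = E(K, T) = 0b0000; 0b1110 ⊕ 0b0000 = 0b1110.
C2: T = 0b0100, S = E(K, T) = 0b0101; 0b1111 ⊕ 0b0101 = 0b1010.
C3: T = 0b0101, S = E(K, T) = 0b0110; 0b1101 ⊕ 0b0110 = 0b1011.
C4: T = 0b0110, S = E(K, T) = 0b0011; 0b1100 ⊕ 0b0011 = 0b1111.
C5: T = 0b0111, S = E(K, T) = 0b0100; 0b0010 ⊕ 0b0100 = 0b0110.
C6: T = 0b1000, S = E(K, T) = 0b1001; 0b0001 ⊕ 0b1001 = 0b1000.

C1 = 0b1110, C2 = 0b1010, C3 = 0b1011, C4 = 0b1111, C5 = 0b0110, C6 = 0b1000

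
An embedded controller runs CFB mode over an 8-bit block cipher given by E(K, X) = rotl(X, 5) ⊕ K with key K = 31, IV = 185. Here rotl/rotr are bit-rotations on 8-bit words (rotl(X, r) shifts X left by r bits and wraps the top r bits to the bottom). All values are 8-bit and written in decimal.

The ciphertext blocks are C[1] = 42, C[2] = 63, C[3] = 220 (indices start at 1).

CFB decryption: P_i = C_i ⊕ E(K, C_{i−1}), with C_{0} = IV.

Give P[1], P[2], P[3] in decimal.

P[1] = 2, P[2] = 101, P[3] = 36

P[1]: E(K, 185) = 40; 42 ⊕ 40 = 2.
P[2]: E(K, 42) = 90; 63 ⊕ 90 = 101.
P[3]: E(K, 63) = 248; 220 ⊕ 248 = 36.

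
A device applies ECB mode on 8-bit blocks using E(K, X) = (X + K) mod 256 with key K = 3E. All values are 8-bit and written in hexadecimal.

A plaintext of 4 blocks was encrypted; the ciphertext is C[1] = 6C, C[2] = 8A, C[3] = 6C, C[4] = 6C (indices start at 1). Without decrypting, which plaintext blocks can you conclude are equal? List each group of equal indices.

ECB encrypts each block independently with the same key, so equal ciphertext blocks imply equal plaintext blocks.
C[1] = C[3] = C[4] = 6C, so P[1] = P[3] = P[4].

P[1] = P[3] = P[4]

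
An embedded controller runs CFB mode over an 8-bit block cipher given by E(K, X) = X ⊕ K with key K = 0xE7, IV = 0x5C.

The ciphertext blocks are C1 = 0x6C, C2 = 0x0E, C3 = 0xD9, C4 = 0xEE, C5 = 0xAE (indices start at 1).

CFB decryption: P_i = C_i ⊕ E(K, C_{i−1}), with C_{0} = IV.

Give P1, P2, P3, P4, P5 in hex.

P1 = 0xD7, P2 = 0x85, P3 = 0x30, P4 = 0xD0, P5 = 0xA7

P1: E(K, 0x5C) = 0xBB; 0x6C ⊕ 0xBB = 0xD7.
P2: E(K, 0x6C) = 0x8B; 0x0E ⊕ 0x8B = 0x85.
P3: E(K, 0x0E) = 0xE9; 0xD9 ⊕ 0xE9 = 0x30.
P4: E(K, 0xD9) = 0x3E; 0xEE ⊕ 0x3E = 0xD0.
P5: E(K, 0xEE) = 0x09; 0xAE ⊕ 0x09 = 0xA7.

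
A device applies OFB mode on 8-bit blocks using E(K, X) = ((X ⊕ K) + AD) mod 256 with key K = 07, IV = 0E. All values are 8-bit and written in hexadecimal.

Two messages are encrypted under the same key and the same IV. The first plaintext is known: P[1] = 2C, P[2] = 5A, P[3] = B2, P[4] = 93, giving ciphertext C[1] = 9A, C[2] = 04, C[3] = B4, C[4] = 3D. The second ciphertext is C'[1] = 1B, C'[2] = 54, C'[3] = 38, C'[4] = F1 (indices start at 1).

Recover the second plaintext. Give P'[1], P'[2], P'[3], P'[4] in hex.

In OFB with a reused IV, both messages share the same keystream S_i, so C_i ⊕ C'_i = P_i ⊕ P'_i and thus P'_i = P_i ⊕ C_i ⊕ C'_i.
P'[1]: 2C ⊕ 9A ⊕ 1B = AD.
P'[2]: 5A ⊕ 04 ⊕ 54 = 0A.
P'[3]: B2 ⊕ B4 ⊕ 38 = 3E.
P'[4]: 93 ⊕ 3D ⊕ F1 = 5F.

P'[1] = AD, P'[2] = 0A, P'[3] = 3E, P'[4] = 5F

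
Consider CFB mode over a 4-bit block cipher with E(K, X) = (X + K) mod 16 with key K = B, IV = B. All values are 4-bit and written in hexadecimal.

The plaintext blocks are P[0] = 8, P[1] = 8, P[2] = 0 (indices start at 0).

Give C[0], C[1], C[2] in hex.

CFB encryption: C_i = P_i ⊕ E(K, C_{i−1}), with C_{−1} = IV.
C[0]: E(K, B) = 6; 8 ⊕ 6 = E.
C[1]: E(K, E) = 9; 8 ⊕ 9 = 1.
C[2]: E(K, 1) = C; 0 ⊕ C = C.

C[0] = E, C[1] = 1, C[2] = C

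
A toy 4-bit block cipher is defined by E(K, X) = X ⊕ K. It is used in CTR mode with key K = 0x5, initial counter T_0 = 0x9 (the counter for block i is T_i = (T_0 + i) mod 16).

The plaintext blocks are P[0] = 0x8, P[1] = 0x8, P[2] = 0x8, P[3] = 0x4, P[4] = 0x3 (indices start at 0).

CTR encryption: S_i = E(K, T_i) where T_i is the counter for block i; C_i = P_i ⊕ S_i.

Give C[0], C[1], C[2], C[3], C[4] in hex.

C[0]: T = 0x9, S = E(K, T) = 0xC; 0x8 ⊕ 0xC = 0x4.
C[1]: T = 0xA, S = E(K, T) = 0xF; 0x8 ⊕ 0xF = 0x7.
C[2]: T = 0xB, S = E(K, T) = 0xE; 0x8 ⊕ 0xE = 0x6.
C[3]: T = 0xC, S = E(K, T) = 0x9; 0x4 ⊕ 0x9 = 0xD.
C[4]: T = 0xD, S = E(K, T) = 0x8; 0x3 ⊕ 0x8 = 0xB.

C[0] = 0x4, C[1] = 0x7, C[2] = 0x6, C[3] = 0xD, C[4] = 0xB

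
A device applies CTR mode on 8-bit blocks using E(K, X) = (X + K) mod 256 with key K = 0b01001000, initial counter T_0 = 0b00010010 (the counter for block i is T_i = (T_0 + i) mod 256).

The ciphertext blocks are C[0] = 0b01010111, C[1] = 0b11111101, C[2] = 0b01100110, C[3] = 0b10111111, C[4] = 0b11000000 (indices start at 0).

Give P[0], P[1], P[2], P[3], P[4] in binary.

P[0] = 0b00001101, P[1] = 0b10100110, P[2] = 0b00111010, P[3] = 0b11100010, P[4] = 0b10011110

CTR decryption: S_i = E(K, T_i) where T_i is the counter for block i; P_i = C_i ⊕ S_i.
P[0]: T = 0b00010010, S = E(K, T) = 0b01011010; 0b01010111 ⊕ 0b01011010 = 0b00001101.
P[1]: T = 0b00010011, S = E(K, T) = 0b01011011; 0b11111101 ⊕ 0b01011011 = 0b10100110.
P[2]: T = 0b00010100, S = E(K, T) = 0b01011100; 0b01100110 ⊕ 0b01011100 = 0b00111010.
P[3]: T = 0b00010101, S = E(K, T) = 0b01011101; 0b10111111 ⊕ 0b01011101 = 0b11100010.
P[4]: T = 0b00010110, S = E(K, T) = 0b01011110; 0b11000000 ⊕ 0b01011110 = 0b10011110.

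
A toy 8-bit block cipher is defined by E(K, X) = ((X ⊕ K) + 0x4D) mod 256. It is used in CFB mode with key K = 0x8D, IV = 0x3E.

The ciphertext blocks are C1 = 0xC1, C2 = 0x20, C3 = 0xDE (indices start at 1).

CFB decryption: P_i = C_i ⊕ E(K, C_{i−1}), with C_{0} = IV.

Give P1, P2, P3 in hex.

P1 = 0xC1, P2 = 0xB9, P3 = 0x24

P1: E(K, 0x3E) = 0x00; 0xC1 ⊕ 0x00 = 0xC1.
P2: E(K, 0xC1) = 0x99; 0x20 ⊕ 0x99 = 0xB9.
P3: E(K, 0x20) = 0xFA; 0xDE ⊕ 0xFA = 0x24.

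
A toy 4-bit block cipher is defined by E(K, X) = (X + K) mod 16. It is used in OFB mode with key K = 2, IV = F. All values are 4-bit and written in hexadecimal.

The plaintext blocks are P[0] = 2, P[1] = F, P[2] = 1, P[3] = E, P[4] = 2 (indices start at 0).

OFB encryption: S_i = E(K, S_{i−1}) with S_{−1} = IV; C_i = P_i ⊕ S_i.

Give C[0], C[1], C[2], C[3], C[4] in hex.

C[0] = 3, C[1] = C, C[2] = 4, C[3] = 9, C[4] = B

C[0]: S = E(K, F) = 1; 2 ⊕ 1 = 3.
C[1]: S = E(K, 1) = 3; F ⊕ 3 = C.
C[2]: S = E(K, 3) = 5; 1 ⊕ 5 = 4.
C[3]: S = E(K, 5) = 7; E ⊕ 7 = 9.
C[4]: S = E(K, 7) = 9; 2 ⊕ 9 = B.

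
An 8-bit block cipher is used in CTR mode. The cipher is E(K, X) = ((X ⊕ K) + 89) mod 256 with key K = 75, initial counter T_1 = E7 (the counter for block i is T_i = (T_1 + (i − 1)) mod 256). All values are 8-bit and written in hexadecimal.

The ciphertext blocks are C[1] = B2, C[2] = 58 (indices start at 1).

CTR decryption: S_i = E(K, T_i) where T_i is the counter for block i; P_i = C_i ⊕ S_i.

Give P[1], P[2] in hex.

P[1]: T = E7, S = E(K, T) = 1B; B2 ⊕ 1B = A9.
P[2]: T = E8, S = E(K, T) = 26; 58 ⊕ 26 = 7E.

P[1] = A9, P[2] = 7E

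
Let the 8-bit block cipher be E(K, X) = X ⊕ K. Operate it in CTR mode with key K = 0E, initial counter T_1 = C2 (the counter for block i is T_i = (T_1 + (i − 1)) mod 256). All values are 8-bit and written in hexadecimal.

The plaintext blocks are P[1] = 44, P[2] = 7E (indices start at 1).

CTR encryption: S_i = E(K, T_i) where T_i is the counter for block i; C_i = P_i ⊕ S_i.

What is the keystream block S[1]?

C[1]: T = C2, S = E(K, T) = CC; 44 ⊕ CC = 88.
So S[1] = CC.

CC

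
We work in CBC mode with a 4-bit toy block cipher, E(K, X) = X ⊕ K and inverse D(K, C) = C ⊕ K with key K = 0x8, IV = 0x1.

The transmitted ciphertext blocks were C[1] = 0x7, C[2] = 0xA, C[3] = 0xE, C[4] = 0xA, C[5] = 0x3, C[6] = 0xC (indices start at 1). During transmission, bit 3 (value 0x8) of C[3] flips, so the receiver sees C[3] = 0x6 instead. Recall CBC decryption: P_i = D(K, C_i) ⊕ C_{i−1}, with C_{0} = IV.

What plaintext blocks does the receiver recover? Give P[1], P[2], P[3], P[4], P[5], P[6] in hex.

Only C[3] changed, to 0x6. In CBC, a change in C_i garbles P_i and flips the same bit in P_{i+1}. Decrypting the received ciphertext:
P[1]: D(K, 0x7) = 0xF; 0xF ⊕ 0x1 = 0xE.
P[2]: D(K, 0xA) = 0x2; 0x2 ⊕ 0x7 = 0x5.
P[3]: D(K, 0x6) = 0xE; 0xE ⊕ 0xA = 0x4.
P[4]: D(K, 0xA) = 0x2; 0x2 ⊕ 0x6 = 0x4.
P[5]: D(K, 0x3) = 0xB; 0xB ⊕ 0xA = 0x1.
P[6]: D(K, 0xC) = 0x4; 0x4 ⊕ 0x3 = 0x7.
Blocks that differ from the original plaintext: P[3], P[4].

P[1] = 0xE, P[2] = 0x5, P[3] = 0x4, P[4] = 0x4, P[5] = 0x1, P[6] = 0x7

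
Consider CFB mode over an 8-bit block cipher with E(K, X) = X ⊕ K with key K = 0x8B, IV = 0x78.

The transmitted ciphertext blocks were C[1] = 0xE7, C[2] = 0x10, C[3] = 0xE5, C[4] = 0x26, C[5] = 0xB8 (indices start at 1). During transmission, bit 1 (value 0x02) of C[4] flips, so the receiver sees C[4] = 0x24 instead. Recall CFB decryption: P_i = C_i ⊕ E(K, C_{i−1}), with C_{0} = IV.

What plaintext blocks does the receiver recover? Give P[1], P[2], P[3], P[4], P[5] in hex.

Only C[4] changed, to 0x24. In CFB, a change in C_i flips the same bit in P_i and garbles P_{i+1}. Decrypting the received ciphertext:
P[1]: E(K, 0x78) = 0xF3; 0xE7 ⊕ 0xF3 = 0x14.
P[2]: E(K, 0xE7) = 0x6C; 0x10 ⊕ 0x6C = 0x7C.
P[3]: E(K, 0x10) = 0x9B; 0xE5 ⊕ 0x9B = 0x7E.
P[4]: E(K, 0xE5) = 0x6E; 0x24 ⊕ 0x6E = 0x4A.
P[5]: E(K, 0x24) = 0xAF; 0xB8 ⊕ 0xAF = 0x17.
Blocks that differ from the original plaintext: P[4], P[5].

P[1] = 0x14, P[2] = 0x7C, P[3] = 0x7E, P[4] = 0x4A, P[5] = 0x17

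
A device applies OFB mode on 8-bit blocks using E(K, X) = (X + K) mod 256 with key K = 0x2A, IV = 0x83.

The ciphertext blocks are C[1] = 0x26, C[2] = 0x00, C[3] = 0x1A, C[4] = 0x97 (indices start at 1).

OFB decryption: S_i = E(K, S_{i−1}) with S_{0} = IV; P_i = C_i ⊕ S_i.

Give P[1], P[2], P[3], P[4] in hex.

P[1] = 0x8B, P[2] = 0xD7, P[3] = 0x1B, P[4] = 0xBC

P[1]: S = E(K, 0x83) = 0xAD; 0x26 ⊕ 0xAD = 0x8B.
P[2]: S = E(K, 0xAD) = 0xD7; 0x00 ⊕ 0xD7 = 0xD7.
P[3]: S = E(K, 0xD7) = 0x01; 0x1A ⊕ 0x01 = 0x1B.
P[4]: S = E(K, 0x01) = 0x2B; 0x97 ⊕ 0x2B = 0xBC.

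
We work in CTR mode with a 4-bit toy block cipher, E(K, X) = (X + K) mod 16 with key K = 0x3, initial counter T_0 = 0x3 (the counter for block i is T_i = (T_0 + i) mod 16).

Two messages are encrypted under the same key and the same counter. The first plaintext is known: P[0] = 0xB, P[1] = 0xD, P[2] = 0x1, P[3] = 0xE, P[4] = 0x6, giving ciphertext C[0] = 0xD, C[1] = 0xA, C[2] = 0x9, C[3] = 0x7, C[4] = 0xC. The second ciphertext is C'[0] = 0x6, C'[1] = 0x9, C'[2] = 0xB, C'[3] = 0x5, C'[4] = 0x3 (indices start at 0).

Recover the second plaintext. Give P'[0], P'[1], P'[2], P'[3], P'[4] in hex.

In CTR with a reused counter, both messages share the same keystream S_i, so C_i ⊕ C'_i = P_i ⊕ P'_i and thus P'_i = P_i ⊕ C_i ⊕ C'_i.
P'[0]: 0xB ⊕ 0xD ⊕ 0x6 = 0x0.
P'[1]: 0xD ⊕ 0xA ⊕ 0x9 = 0xE.
P'[2]: 0x1 ⊕ 0x9 ⊕ 0xB = 0x3.
P'[3]: 0xE ⊕ 0x7 ⊕ 0x5 = 0xC.
P'[4]: 0x6 ⊕ 0xC ⊕ 0x3 = 0x9.

P'[0] = 0x0, P'[1] = 0xE, P'[2] = 0x3, P'[3] = 0xC, P'[4] = 0x9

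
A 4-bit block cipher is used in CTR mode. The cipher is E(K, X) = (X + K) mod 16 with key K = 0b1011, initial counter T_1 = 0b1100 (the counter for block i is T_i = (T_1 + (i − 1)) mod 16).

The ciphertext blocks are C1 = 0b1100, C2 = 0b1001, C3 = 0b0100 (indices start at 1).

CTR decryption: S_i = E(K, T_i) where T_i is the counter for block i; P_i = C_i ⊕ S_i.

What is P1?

P1 = 0b1011

P1: T = 0b1100, S = E(K, T) = 0b0111; 0b1100 ⊕ 0b0111 = 0b1011.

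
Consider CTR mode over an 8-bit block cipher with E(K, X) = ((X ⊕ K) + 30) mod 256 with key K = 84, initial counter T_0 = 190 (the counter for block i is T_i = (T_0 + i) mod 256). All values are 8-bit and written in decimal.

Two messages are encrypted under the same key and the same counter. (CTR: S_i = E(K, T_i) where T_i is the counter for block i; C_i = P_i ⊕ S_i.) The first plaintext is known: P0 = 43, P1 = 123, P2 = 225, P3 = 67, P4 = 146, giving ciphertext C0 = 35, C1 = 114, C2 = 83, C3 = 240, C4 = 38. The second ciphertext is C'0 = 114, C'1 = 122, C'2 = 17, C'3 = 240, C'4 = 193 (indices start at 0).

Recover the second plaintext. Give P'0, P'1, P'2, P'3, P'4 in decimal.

P'0 = 122, P'1 = 115, P'2 = 163, P'3 = 67, P'4 = 117

In CTR with a reused counter, both messages share the same keystream S_i, so C_i ⊕ C'_i = P_i ⊕ P'_i and thus P'_i = P_i ⊕ C_i ⊕ C'_i.
P'0: 43 ⊕ 35 ⊕ 114 = 122.
P'1: 123 ⊕ 114 ⊕ 122 = 115.
P'2: 225 ⊕ 83 ⊕ 17 = 163.
P'3: 67 ⊕ 240 ⊕ 240 = 67.
P'4: 146 ⊕ 38 ⊕ 193 = 117.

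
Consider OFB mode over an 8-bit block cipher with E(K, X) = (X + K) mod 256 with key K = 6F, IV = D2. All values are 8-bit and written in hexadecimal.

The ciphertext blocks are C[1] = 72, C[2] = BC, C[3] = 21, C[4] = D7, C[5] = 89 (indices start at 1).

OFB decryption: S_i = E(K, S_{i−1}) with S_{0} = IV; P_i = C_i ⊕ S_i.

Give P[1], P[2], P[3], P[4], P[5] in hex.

P[1] = 33, P[2] = 0C, P[3] = 3E, P[4] = 59, P[5] = 74

P[1]: S = E(K, D2) = 41; 72 ⊕ 41 = 33.
P[2]: S = E(K, 41) = B0; BC ⊕ B0 = 0C.
P[3]: S = E(K, B0) = 1F; 21 ⊕ 1F = 3E.
P[4]: S = E(K, 1F) = 8E; D7 ⊕ 8E = 59.
P[5]: S = E(K, 8E) = FD; 89 ⊕ FD = 74.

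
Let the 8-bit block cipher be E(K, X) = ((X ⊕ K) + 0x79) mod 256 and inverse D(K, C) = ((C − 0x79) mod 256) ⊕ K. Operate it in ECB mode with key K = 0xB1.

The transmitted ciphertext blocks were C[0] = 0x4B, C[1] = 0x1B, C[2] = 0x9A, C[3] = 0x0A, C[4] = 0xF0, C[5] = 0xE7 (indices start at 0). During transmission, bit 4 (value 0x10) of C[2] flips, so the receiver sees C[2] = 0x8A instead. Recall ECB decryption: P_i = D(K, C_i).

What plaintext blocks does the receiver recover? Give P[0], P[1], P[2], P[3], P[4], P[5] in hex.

P[0] = 0x63, P[1] = 0x13, P[2] = 0xA0, P[3] = 0x20, P[4] = 0xC6, P[5] = 0xDF

Only C[2] changed, to 0x8A. In ECB, a change in C_i affects only P_i. Decrypting the received ciphertext:
P[0]: D(K, 0x4B) = 0x63.
P[1]: D(K, 0x1B) = 0x13.
P[2]: D(K, 0x8A) = 0xA0.
P[3]: D(K, 0x0A) = 0x20.
P[4]: D(K, 0xF0) = 0xC6.
P[5]: D(K, 0xE7) = 0xDF.
Blocks that differ from the original plaintext: P[2].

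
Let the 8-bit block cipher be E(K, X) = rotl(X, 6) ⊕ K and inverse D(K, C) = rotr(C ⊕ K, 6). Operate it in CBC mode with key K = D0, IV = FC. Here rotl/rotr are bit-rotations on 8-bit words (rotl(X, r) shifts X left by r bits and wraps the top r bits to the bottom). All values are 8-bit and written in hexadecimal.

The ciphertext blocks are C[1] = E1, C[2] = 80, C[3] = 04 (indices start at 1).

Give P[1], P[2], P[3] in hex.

CBC decryption: P_i = D(K, C_i) ⊕ C_{i−1}, with C_{0} = IV.
P[1]: D(K, E1) = C4; C4 ⊕ FC = 38.
P[2]: D(K, 80) = 41; 41 ⊕ E1 = A0.
P[3]: D(K, 04) = 53; 53 ⊕ 80 = D3.

P[1] = 38, P[2] = A0, P[3] = D3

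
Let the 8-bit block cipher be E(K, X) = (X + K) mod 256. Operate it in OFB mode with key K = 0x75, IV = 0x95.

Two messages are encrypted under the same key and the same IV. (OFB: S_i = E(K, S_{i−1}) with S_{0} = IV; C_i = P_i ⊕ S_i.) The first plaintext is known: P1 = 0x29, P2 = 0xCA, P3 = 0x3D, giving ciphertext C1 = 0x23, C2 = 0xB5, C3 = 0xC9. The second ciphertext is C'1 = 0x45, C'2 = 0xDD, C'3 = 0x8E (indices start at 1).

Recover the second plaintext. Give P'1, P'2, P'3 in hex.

P'1 = 0x4F, P'2 = 0xA2, P'3 = 0x7A

In OFB with a reused IV, both messages share the same keystream S_i, so C_i ⊕ C'_i = P_i ⊕ P'_i and thus P'_i = P_i ⊕ C_i ⊕ C'_i.
P'1: 0x29 ⊕ 0x23 ⊕ 0x45 = 0x4F.
P'2: 0xCA ⊕ 0xB5 ⊕ 0xDD = 0xA2.
P'3: 0x3D ⊕ 0xC9 ⊕ 0x8E = 0x7A.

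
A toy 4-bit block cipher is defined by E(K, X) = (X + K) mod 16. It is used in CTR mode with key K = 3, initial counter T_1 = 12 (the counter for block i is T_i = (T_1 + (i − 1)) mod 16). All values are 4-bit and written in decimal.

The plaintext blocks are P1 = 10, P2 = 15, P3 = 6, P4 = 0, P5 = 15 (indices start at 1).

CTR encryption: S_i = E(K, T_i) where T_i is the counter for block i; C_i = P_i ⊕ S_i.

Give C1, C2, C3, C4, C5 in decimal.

C1: T = 12, S = E(K, T) = 15; 10 ⊕ 15 = 5.
C2: T = 13, S = E(K, T) = 0; 15 ⊕ 0 = 15.
C3: T = 14, S = E(K, T) = 1; 6 ⊕ 1 = 7.
C4: T = 15, S = E(K, T) = 2; 0 ⊕ 2 = 2.
C5: T = 0, S = E(K, T) = 3; 15 ⊕ 3 = 12.

C1 = 5, C2 = 15, C3 = 7, C4 = 2, C5 = 12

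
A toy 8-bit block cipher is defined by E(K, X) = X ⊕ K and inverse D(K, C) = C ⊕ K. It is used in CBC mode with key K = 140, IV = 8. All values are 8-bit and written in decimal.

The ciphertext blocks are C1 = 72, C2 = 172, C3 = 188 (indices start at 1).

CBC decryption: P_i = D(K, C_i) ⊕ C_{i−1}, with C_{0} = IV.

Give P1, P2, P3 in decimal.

P1: D(K, 72) = 196; 196 ⊕ 8 = 204.
P2: D(K, 172) = 32; 32 ⊕ 72 = 104.
P3: D(K, 188) = 48; 48 ⊕ 172 = 156.

P1 = 204, P2 = 104, P3 = 156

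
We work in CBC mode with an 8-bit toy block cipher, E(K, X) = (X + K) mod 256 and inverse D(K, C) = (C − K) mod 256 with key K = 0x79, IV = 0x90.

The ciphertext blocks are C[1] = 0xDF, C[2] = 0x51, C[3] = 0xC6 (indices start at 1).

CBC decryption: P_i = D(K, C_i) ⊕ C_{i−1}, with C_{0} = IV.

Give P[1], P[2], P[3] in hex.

P[1]: D(K, 0xDF) = 0x66; 0x66 ⊕ 0x90 = 0xF6.
P[2]: D(K, 0x51) = 0xD8; 0xD8 ⊕ 0xDF = 0x07.
P[3]: D(K, 0xC6) = 0x4D; 0x4D ⊕ 0x51 = 0x1C.

P[1] = 0xF6, P[2] = 0x07, P[3] = 0x1C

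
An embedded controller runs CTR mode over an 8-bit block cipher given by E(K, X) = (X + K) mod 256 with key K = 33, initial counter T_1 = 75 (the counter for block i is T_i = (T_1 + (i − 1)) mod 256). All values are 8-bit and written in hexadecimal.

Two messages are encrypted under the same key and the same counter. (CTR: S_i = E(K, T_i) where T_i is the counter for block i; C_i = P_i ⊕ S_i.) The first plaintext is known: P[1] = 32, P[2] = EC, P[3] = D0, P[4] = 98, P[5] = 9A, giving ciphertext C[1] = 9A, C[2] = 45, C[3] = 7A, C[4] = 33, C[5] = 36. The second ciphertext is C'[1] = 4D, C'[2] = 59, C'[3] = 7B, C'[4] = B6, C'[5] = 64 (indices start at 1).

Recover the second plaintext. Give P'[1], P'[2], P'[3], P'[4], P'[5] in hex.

P'[1] = E5, P'[2] = F0, P'[3] = D1, P'[4] = 1D, P'[5] = C8

In CTR with a reused counter, both messages share the same keystream S_i, so C_i ⊕ C'_i = P_i ⊕ P'_i and thus P'_i = P_i ⊕ C_i ⊕ C'_i.
P'[1]: 32 ⊕ 9A ⊕ 4D = E5.
P'[2]: EC ⊕ 45 ⊕ 59 = F0.
P'[3]: D0 ⊕ 7A ⊕ 7B = D1.
P'[4]: 98 ⊕ 33 ⊕ B6 = 1D.
P'[5]: 9A ⊕ 36 ⊕ 64 = C8.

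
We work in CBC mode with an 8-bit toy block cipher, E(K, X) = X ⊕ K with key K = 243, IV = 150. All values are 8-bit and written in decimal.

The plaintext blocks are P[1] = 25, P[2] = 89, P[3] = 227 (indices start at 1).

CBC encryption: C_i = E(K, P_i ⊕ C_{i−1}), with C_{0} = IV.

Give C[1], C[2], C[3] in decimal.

C[1]: P[1] ⊕ 150 = 143; E(K, 143) = 124.
C[2]: P[2] ⊕ 124 = 37; E(K, 37) = 214.
C[3]: P[3] ⊕ 214 = 53; E(K, 53) = 198.

C[1] = 124, C[2] = 214, C[3] = 198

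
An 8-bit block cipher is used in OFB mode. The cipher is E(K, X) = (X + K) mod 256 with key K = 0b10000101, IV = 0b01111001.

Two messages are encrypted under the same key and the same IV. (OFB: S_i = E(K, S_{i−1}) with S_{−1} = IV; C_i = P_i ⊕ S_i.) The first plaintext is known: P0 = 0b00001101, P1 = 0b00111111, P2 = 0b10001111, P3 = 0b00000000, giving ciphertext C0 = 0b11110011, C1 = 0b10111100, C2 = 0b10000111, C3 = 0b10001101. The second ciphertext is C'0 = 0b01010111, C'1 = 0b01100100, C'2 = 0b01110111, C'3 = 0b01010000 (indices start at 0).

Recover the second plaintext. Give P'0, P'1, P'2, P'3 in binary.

P'0 = 0b10101001, P'1 = 0b11100111, P'2 = 0b01111111, P'3 = 0b11011101

In OFB with a reused IV, both messages share the same keystream S_i, so C_i ⊕ C'_i = P_i ⊕ P'_i and thus P'_i = P_i ⊕ C_i ⊕ C'_i.
P'0: 0b00001101 ⊕ 0b11110011 ⊕ 0b01010111 = 0b10101001.
P'1: 0b00111111 ⊕ 0b10111100 ⊕ 0b01100100 = 0b11100111.
P'2: 0b10001111 ⊕ 0b10000111 ⊕ 0b01110111 = 0b01111111.
P'3: 0b00000000 ⊕ 0b10001101 ⊕ 0b01010000 = 0b11011101.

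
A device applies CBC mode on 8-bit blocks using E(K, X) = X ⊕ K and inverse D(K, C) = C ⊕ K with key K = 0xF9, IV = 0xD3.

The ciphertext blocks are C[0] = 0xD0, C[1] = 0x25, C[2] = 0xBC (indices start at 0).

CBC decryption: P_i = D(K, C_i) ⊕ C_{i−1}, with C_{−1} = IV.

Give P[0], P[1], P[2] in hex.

P[0]: D(K, 0xD0) = 0x29; 0x29 ⊕ 0xD3 = 0xFA.
P[1]: D(K, 0x25) = 0xDC; 0xDC ⊕ 0xD0 = 0x0C.
P[2]: D(K, 0xBC) = 0x45; 0x45 ⊕ 0x25 = 0x60.

P[0] = 0xFA, P[1] = 0x0C, P[2] = 0x60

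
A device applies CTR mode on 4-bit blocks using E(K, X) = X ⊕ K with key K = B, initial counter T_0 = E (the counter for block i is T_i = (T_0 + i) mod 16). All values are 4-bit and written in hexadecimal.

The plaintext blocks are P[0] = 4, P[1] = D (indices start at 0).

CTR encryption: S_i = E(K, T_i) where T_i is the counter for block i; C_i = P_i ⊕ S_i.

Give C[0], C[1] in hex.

C[0] = 1, C[1] = 9

C[0]: T = E, S = E(K, T) = 5; 4 ⊕ 5 = 1.
C[1]: T = F, S = E(K, T) = 4; D ⊕ 4 = 9.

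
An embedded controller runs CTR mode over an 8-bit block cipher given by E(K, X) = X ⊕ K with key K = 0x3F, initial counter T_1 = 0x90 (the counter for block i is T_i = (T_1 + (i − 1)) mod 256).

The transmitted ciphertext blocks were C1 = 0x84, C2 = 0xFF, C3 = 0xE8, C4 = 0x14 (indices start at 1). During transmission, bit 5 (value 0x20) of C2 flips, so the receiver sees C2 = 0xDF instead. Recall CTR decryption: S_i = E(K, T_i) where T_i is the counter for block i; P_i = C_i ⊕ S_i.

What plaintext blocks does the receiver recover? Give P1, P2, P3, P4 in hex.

P1 = 0x2B, P2 = 0x71, P3 = 0x45, P4 = 0xB8

Only C2 changed, to 0xDF. In CTR, a change in C_i flips the same bit in P_i only; the keystream is unaffected. Decrypting the received ciphertext:
P1: T = 0x90, S = E(K, T) = 0xAF; 0x84 ⊕ 0xAF = 0x2B.
P2: T = 0x91, S = E(K, T) = 0xAE; 0xDF ⊕ 0xAE = 0x71.
P3: T = 0x92, S = E(K, T) = 0xAD; 0xE8 ⊕ 0xAD = 0x45.
P4: T = 0x93, S = E(K, T) = 0xAC; 0x14 ⊕ 0xAC = 0xB8.
Blocks that differ from the original plaintext: P2.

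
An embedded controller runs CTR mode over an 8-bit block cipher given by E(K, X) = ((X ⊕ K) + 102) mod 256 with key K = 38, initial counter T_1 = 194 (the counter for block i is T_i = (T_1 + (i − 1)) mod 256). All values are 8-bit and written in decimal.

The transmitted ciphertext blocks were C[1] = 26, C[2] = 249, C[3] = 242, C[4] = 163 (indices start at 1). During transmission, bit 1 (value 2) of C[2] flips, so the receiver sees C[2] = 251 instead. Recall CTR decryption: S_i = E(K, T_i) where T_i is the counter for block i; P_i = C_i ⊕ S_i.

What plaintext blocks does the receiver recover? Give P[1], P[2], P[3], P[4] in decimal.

P[1] = 80, P[2] = 176, P[3] = 186, P[4] = 234

Only C[2] changed, to 251. In CTR, a change in C_i flips the same bit in P_i only; the keystream is unaffected. Decrypting the received ciphertext:
P[1]: T = 194, S = E(K, T) = 74; 26 ⊕ 74 = 80.
P[2]: T = 195, S = E(K, T) = 75; 251 ⊕ 75 = 176.
P[3]: T = 196, S = E(K, T) = 72; 242 ⊕ 72 = 186.
P[4]: T = 197, S = E(K, T) = 73; 163 ⊕ 73 = 234.
Blocks that differ from the original plaintext: P[2].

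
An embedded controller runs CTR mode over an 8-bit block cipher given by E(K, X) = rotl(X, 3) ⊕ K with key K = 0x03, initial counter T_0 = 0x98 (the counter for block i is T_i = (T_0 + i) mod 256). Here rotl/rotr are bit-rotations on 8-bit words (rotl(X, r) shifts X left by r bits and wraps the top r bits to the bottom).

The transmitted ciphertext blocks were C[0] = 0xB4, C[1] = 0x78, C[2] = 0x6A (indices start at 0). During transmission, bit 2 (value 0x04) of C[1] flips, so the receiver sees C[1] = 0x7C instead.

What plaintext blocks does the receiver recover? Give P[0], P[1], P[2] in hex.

P[0] = 0x73, P[1] = 0xB3, P[2] = 0xBD

CTR decryption: S_i = E(K, T_i) where T_i is the counter for block i; P_i = C_i ⊕ S_i.
Only C[1] changed, to 0x7C. In CTR, a change in C_i flips the same bit in P_i only; the keystream is unaffected. Decrypting the received ciphertext:
P[0]: T = 0x98, S = E(K, T) = 0xC7; 0xB4 ⊕ 0xC7 = 0x73.
P[1]: T = 0x99, S = E(K, T) = 0xCF; 0x7C ⊕ 0xCF = 0xB3.
P[2]: T = 0x9A, S = E(K, T) = 0xD7; 0x6A ⊕ 0xD7 = 0xBD.
Blocks that differ from the original plaintext: P[1].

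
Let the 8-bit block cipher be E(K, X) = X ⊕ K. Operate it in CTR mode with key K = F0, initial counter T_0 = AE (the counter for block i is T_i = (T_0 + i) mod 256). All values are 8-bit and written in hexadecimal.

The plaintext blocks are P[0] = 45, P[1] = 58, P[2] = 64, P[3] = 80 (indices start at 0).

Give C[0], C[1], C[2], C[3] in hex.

C[0] = 1B, C[1] = 07, C[2] = 24, C[3] = C1

CTR encryption: S_i = E(K, T_i) where T_i is the counter for block i; C_i = P_i ⊕ S_i.
C[0]: T = AE, S = E(K, T) = 5E; 45 ⊕ 5E = 1B.
C[1]: T = AF, S = E(K, T) = 5F; 58 ⊕ 5F = 07.
C[2]: T = B0, S = E(K, T) = 40; 64 ⊕ 40 = 24.
C[3]: T = B1, S = E(K, T) = 41; 80 ⊕ 41 = C1.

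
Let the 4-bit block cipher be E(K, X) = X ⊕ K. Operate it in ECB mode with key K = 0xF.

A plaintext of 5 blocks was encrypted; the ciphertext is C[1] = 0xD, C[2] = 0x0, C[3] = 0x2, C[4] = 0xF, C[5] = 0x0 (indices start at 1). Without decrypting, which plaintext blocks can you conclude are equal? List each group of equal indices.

P[2] = P[5]

ECB encrypts each block independently with the same key, so equal ciphertext blocks imply equal plaintext blocks.
C[2] = C[5] = 0x0, so P[2] = P[5].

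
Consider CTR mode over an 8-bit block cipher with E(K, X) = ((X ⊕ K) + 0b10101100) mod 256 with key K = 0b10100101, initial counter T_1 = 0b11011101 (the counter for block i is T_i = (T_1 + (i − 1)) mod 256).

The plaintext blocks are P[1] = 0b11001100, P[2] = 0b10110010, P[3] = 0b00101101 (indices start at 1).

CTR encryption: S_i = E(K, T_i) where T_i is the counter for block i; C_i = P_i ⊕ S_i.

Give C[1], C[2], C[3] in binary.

C[1]: T = 0b11011101, S = E(K, T) = 0b00100100; 0b11001100 ⊕ 0b00100100 = 0b11101000.
C[2]: T = 0b11011110, S = E(K, T) = 0b00100111; 0b10110010 ⊕ 0b00100111 = 0b10010101.
C[3]: T = 0b11011111, S = E(K, T) = 0b00100110; 0b00101101 ⊕ 0b00100110 = 0b00001011.

C[1] = 0b11101000, C[2] = 0b10010101, C[3] = 0b00001011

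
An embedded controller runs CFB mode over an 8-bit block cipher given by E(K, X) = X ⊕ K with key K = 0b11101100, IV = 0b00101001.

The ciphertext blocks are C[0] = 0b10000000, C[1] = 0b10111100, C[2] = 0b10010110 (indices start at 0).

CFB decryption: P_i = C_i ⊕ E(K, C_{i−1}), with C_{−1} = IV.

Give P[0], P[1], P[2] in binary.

P[0] = 0b01000101, P[1] = 0b11010000, P[2] = 0b11000110

P[0]: E(K, 0b00101001) = 0b11000101; 0b10000000 ⊕ 0b11000101 = 0b01000101.
P[1]: E(K, 0b10000000) = 0b01101100; 0b10111100 ⊕ 0b01101100 = 0b11010000.
P[2]: E(K, 0b10111100) = 0b01010000; 0b10010110 ⊕ 0b01010000 = 0b11000110.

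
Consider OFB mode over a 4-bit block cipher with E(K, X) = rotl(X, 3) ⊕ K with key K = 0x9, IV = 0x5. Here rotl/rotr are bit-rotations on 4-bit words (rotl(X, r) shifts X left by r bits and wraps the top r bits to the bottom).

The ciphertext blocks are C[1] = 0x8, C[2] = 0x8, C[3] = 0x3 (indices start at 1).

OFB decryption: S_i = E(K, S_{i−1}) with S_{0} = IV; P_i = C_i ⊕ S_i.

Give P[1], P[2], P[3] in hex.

P[1]: S = E(K, 0x5) = 0x3; 0x8 ⊕ 0x3 = 0xB.
P[2]: S = E(K, 0x3) = 0x0; 0x8 ⊕ 0x0 = 0x8.
P[3]: S = E(K, 0x0) = 0x9; 0x3 ⊕ 0x9 = 0xA.

P[1] = 0xB, P[2] = 0x8, P[3] = 0xA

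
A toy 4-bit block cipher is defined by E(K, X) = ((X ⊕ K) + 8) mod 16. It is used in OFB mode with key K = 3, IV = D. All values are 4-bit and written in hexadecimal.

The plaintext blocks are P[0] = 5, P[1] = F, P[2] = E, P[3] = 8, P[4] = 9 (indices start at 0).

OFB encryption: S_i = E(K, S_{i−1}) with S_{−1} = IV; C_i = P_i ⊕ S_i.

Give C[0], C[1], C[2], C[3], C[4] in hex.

C[0]: S = E(K, D) = 6; 5 ⊕ 6 = 3.
C[1]: S = E(K, 6) = D; F ⊕ D = 2.
C[2]: S = E(K, D) = 6; E ⊕ 6 = 8.
C[3]: S = E(K, 6) = D; 8 ⊕ D = 5.
C[4]: S = E(K, D) = 6; 9 ⊕ 6 = F.

C[0] = 3, C[1] = 2, C[2] = 8, C[3] = 5, C[4] = F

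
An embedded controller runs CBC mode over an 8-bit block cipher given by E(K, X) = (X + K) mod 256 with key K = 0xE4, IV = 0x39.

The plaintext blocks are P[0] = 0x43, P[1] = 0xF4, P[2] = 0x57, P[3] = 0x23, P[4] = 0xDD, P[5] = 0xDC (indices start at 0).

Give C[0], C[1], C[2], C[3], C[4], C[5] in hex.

CBC encryption: C_i = E(K, P_i ⊕ C_{i−1}), with C_{−1} = IV.
C[0]: P[0] ⊕ 0x39 = 0x7A; E(K, 0x7A) = 0x5E.
C[1]: P[1] ⊕ 0x5E = 0xAA; E(K, 0xAA) = 0x8E.
C[2]: P[2] ⊕ 0x8E = 0xD9; E(K, 0xD9) = 0xBD.
C[3]: P[3] ⊕ 0xBD = 0x9E; E(K, 0x9E) = 0x82.
C[4]: P[4] ⊕ 0x82 = 0x5F; E(K, 0x5F) = 0x43.
C[5]: P[5] ⊕ 0x43 = 0x9F; E(K, 0x9F) = 0x83.

C[0] = 0x5E, C[1] = 0x8E, C[2] = 0xBD, C[3] = 0x82, C[4] = 0x43, C[5] = 0x83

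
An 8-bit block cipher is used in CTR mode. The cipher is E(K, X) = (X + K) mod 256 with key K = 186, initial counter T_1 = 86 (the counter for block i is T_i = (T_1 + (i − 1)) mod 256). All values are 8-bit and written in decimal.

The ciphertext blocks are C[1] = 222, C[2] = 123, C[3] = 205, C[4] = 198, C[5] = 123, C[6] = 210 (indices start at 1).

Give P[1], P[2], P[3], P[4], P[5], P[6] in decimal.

CTR decryption: S_i = E(K, T_i) where T_i is the counter for block i; P_i = C_i ⊕ S_i.
P[1]: T = 86, S = E(K, T) = 16; 222 ⊕ 16 = 206.
P[2]: T = 87, S = E(K, T) = 17; 123 ⊕ 17 = 106.
P[3]: T = 88, S = E(K, T) = 18; 205 ⊕ 18 = 223.
P[4]: T = 89, S = E(K, T) = 19; 198 ⊕ 19 = 213.
P[5]: T = 90, S = E(K, T) = 20; 123 ⊕ 20 = 111.
P[6]: T = 91, S = E(K, T) = 21; 210 ⊕ 21 = 199.

P[1] = 206, P[2] = 106, P[3] = 223, P[4] = 213, P[5] = 111, P[6] = 199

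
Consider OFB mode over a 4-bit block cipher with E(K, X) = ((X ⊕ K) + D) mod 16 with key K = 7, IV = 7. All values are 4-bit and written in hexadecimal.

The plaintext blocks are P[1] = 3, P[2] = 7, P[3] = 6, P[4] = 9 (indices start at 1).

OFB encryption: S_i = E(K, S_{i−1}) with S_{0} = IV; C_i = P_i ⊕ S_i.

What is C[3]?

C[1]: S = E(K, 7) = D; 3 ⊕ D = E.
C[2]: S = E(K, D) = 7; 7 ⊕ 7 = 0.
C[3]: S = E(K, 7) = D; 6 ⊕ D = B.

C[3] = B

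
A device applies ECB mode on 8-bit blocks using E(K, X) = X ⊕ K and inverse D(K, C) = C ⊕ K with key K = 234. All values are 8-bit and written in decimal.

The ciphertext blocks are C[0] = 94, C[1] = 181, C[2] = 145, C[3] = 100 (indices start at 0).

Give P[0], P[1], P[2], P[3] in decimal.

P[0] = 180, P[1] = 95, P[2] = 123, P[3] = 142

ECB decryption: P_i = D(K, C_i).
P[0]: D(K, 94) = 180.
P[1]: D(K, 181) = 95.
P[2]: D(K, 145) = 123.
P[3]: D(K, 100) = 142.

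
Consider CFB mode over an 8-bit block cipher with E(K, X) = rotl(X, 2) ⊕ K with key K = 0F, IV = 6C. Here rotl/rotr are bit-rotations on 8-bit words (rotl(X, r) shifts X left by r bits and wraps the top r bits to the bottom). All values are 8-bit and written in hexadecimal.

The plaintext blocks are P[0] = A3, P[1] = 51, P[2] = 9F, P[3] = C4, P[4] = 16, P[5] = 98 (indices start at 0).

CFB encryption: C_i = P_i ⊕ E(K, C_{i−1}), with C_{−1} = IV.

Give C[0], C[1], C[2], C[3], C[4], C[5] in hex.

C[0] = 1D, C[1] = 2A, C[2] = 38, C[3] = 2B, C[4] = B5, C[5] = 41

C[0]: E(K, 6C) = BE; A3 ⊕ BE = 1D.
C[1]: E(K, 1D) = 7B; 51 ⊕ 7B = 2A.
C[2]: E(K, 2A) = A7; 9F ⊕ A7 = 38.
C[3]: E(K, 38) = EF; C4 ⊕ EF = 2B.
C[4]: E(K, 2B) = A3; 16 ⊕ A3 = B5.
C[5]: E(K, B5) = D9; 98 ⊕ D9 = 41.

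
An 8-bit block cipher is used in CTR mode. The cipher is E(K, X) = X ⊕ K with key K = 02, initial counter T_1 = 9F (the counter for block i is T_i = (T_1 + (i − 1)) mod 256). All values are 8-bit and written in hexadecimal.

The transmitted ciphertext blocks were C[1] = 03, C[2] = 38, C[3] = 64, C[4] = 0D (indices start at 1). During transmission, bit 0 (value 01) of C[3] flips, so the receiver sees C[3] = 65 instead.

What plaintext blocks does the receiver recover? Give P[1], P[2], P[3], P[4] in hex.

CTR decryption: S_i = E(K, T_i) where T_i is the counter for block i; P_i = C_i ⊕ S_i.
Only C[3] changed, to 65. In CTR, a change in C_i flips the same bit in P_i only; the keystream is unaffected. Decrypting the received ciphertext:
P[1]: T = 9F, S = E(K, T) = 9D; 03 ⊕ 9D = 9E.
P[2]: T = A0, S = E(K, T) = A2; 38 ⊕ A2 = 9A.
P[3]: T = A1, S = E(K, T) = A3; 65 ⊕ A3 = C6.
P[4]: T = A2, S = E(K, T) = A0; 0D ⊕ A0 = AD.
Blocks that differ from the original plaintext: P[3].

P[1] = 9E, P[2] = 9A, P[3] = C6, P[4] = AD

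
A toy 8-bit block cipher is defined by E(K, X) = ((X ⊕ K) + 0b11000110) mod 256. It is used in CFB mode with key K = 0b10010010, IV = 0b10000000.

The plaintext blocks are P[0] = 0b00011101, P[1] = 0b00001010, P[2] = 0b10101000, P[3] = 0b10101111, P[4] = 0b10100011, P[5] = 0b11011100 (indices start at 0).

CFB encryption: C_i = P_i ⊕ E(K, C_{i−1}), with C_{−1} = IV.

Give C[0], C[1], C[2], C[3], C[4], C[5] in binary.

C[0]: E(K, 0b10000000) = 0b11011000; 0b00011101 ⊕ 0b11011000 = 0b11000101.
C[1]: E(K, 0b11000101) = 0b00011101; 0b00001010 ⊕ 0b00011101 = 0b00010111.
C[2]: E(K, 0b00010111) = 0b01001011; 0b10101000 ⊕ 0b01001011 = 0b11100011.
C[3]: E(K, 0b11100011) = 0b00110111; 0b10101111 ⊕ 0b00110111 = 0b10011000.
C[4]: E(K, 0b10011000) = 0b11010000; 0b10100011 ⊕ 0b11010000 = 0b01110011.
C[5]: E(K, 0b01110011) = 0b10100111; 0b11011100 ⊕ 0b10100111 = 0b01111011.

C[0] = 0b11000101, C[1] = 0b00010111, C[2] = 0b11100011, C[3] = 0b10011000, C[4] = 0b01110011, C[5] = 0b01111011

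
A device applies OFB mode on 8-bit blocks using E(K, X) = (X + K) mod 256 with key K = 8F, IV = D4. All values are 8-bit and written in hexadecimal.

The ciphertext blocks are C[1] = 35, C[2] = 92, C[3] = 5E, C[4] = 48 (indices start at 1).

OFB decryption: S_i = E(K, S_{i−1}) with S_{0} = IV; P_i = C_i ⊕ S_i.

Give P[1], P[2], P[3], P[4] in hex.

P[1] = 56, P[2] = 60, P[3] = DF, P[4] = 58

P[1]: S = E(K, D4) = 63; 35 ⊕ 63 = 56.
P[2]: S = E(K, 63) = F2; 92 ⊕ F2 = 60.
P[3]: S = E(K, F2) = 81; 5E ⊕ 81 = DF.
P[4]: S = E(K, 81) = 10; 48 ⊕ 10 = 58.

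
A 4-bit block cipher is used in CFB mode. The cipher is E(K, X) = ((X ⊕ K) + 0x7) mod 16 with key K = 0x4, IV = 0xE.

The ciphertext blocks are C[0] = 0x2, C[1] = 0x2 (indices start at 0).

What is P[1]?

P[1] = 0xF

CFB decryption: P_i = C_i ⊕ E(K, C_{i−1}), with C_{−1} = IV.
P[1]: E(K, 0x2) = 0xD; 0x2 ⊕ 0xD = 0xF.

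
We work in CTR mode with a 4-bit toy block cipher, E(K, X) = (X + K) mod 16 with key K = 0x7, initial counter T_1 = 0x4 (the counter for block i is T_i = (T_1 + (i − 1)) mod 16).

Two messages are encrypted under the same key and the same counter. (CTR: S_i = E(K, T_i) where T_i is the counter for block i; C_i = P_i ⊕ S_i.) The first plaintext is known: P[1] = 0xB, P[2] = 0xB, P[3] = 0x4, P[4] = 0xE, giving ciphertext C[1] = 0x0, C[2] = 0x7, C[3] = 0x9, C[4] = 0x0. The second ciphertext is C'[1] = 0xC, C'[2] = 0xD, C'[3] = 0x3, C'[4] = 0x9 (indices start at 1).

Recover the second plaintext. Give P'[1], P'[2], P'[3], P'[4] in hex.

P'[1] = 0x7, P'[2] = 0x1, P'[3] = 0xE, P'[4] = 0x7

In CTR with a reused counter, both messages share the same keystream S_i, so C_i ⊕ C'_i = P_i ⊕ P'_i and thus P'_i = P_i ⊕ C_i ⊕ C'_i.
P'[1]: 0xB ⊕ 0x0 ⊕ 0xC = 0x7.
P'[2]: 0xB ⊕ 0x7 ⊕ 0xD = 0x1.
P'[3]: 0x4 ⊕ 0x9 ⊕ 0x3 = 0xE.
P'[4]: 0xE ⊕ 0x0 ⊕ 0x9 = 0x7.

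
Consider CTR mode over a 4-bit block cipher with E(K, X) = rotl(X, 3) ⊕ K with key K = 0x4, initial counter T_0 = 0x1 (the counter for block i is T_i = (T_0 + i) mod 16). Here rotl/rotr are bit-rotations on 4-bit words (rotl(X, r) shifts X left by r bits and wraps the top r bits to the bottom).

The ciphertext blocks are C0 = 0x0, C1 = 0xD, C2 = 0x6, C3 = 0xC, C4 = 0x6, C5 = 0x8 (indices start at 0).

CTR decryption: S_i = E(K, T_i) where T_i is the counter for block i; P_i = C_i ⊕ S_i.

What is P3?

P3 = 0xA

P3: T = 0x4, S = E(K, T) = 0x6; 0xC ⊕ 0x6 = 0xA.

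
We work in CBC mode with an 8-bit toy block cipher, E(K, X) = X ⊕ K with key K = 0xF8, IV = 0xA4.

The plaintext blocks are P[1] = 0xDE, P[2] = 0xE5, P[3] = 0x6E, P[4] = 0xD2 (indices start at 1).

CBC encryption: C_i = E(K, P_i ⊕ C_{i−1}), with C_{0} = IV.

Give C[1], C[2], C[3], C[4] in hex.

C[1] = 0x82, C[2] = 0x9F, C[3] = 0x09, C[4] = 0x23

C[1]: P[1] ⊕ 0xA4 = 0x7A; E(K, 0x7A) = 0x82.
C[2]: P[2] ⊕ 0x82 = 0x67; E(K, 0x67) = 0x9F.
C[3]: P[3] ⊕ 0x9F = 0xF1; E(K, 0xF1) = 0x09.
C[4]: P[4] ⊕ 0x09 = 0xDB; E(K, 0xDB) = 0x23.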